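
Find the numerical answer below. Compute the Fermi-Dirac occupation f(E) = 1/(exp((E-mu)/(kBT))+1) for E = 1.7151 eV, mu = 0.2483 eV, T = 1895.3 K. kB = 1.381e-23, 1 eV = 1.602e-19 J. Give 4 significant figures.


Step 1: (E - mu) = 1.7151 - 0.2483 = 1.467 eV
Step 2: Convert: (E-mu)*eV = 2.35e-19 J
Step 3: x = (E-mu)*eV/(kB*T) = 8.978
Step 4: f = 1/(exp(8.978)+1) = 0.0001262

0.0001262


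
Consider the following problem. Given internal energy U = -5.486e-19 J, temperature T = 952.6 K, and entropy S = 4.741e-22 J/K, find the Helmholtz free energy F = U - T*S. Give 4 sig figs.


Step 1: T*S = 952.6 * 4.741e-22 = 4.516e-19 J
Step 2: F = U - T*S = -5.486e-19 - 4.516e-19
Step 3: F = -1e-18 J

-1e-18


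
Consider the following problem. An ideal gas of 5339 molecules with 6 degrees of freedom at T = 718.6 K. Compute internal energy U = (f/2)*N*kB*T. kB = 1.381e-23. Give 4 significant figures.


Step 1: f/2 = 6/2 = 3.0
Step 2: N*kB*T = 5339*1.381e-23*718.6 = 5.298e-17
Step 3: U = 3.0 * 5.298e-17 = 1.59e-16 J

1.59e-16


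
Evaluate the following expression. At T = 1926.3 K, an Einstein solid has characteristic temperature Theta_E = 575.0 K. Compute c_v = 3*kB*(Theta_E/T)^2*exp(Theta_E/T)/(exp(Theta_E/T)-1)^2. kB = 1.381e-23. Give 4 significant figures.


Step 1: x = Theta_E/T = 575.0/1926.3 = 0.2985
Step 2: x^2 = 0.0891
Step 3: exp(x) = 1.348
Step 4: c_v = 3*1.381e-23*0.0891*1.348/(1.348-1)^2 = 4.112e-23

4.112e-23


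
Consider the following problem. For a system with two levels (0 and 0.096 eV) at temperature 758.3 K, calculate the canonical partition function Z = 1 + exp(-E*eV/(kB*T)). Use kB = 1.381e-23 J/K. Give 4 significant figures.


Step 1: Compute beta*E = E*eV/(kB*T) = 0.096*1.602e-19/(1.381e-23*758.3) = 1.469
Step 2: exp(-beta*E) = exp(-1.469) = 0.2303
Step 3: Z = 1 + 0.2303 = 1.23

1.23


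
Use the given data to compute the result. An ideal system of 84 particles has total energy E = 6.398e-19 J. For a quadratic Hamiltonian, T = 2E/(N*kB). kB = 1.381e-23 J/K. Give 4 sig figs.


Step 1: Numerator = 2*E = 2*6.398e-19 = 1.28e-18 J
Step 2: Denominator = N*kB = 84*1.381e-23 = 1.16e-21
Step 3: T = 1.28e-18 / 1.16e-21 = 1103 K

1103


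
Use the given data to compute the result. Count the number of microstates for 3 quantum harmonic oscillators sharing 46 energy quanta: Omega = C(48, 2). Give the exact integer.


Step 1: Use binomial coefficient C(48, 2)
Step 2: Numerator = 48! / 46!
Step 3: Denominator = 2!
Step 4: Omega = 1128

1128


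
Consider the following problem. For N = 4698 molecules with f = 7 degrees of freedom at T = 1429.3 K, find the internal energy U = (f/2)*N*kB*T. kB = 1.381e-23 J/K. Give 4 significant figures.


Step 1: f/2 = 7/2 = 3.5
Step 2: N*kB*T = 4698*1.381e-23*1429.3 = 9.273e-17
Step 3: U = 3.5 * 9.273e-17 = 3.246e-16 J

3.246e-16


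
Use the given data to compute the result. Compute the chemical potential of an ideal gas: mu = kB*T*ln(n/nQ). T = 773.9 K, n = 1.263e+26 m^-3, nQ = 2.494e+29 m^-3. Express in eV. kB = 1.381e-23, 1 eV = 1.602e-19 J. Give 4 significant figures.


Step 1: n/nQ = 1.263e+26/2.494e+29 = 0.0005064
Step 2: ln(n/nQ) = -7.588
Step 3: mu = kB*T*ln(n/nQ) = 1.069e-20*-7.588 = -8.11e-20 J
Step 4: Convert to eV: -8.11e-20/1.602e-19 = -0.5062 eV

-0.5062


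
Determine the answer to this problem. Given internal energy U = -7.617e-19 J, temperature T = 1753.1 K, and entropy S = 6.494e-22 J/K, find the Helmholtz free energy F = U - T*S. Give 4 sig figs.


Step 1: T*S = 1753.1 * 6.494e-22 = 1.138e-18 J
Step 2: F = U - T*S = -7.617e-19 - 1.138e-18
Step 3: F = -1.9e-18 J

-1.9e-18


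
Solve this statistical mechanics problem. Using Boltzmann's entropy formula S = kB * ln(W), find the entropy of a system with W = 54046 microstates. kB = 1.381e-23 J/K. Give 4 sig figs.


Step 1: ln(W) = ln(54046) = 10.9
Step 2: S = kB * ln(W) = 1.381e-23 * 10.9
Step 3: S = 1.505e-22 J/K

1.505e-22


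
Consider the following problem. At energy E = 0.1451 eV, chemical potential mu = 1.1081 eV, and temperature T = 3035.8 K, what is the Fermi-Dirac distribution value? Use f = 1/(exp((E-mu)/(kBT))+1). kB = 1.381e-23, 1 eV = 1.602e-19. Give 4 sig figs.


Step 1: (E - mu) = 0.1451 - 1.1081 = -0.963 eV
Step 2: Convert: (E-mu)*eV = -1.543e-19 J
Step 3: x = (E-mu)*eV/(kB*T) = -3.68
Step 4: f = 1/(exp(-3.68)+1) = 0.9754

0.9754


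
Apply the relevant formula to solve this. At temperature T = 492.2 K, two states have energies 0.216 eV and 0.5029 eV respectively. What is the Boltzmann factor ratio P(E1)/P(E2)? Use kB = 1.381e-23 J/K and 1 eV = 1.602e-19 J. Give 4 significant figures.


Step 1: Compute energy difference dE = E1 - E2 = 0.216 - 0.5029 = -0.2869 eV
Step 2: Convert to Joules: dE_J = -0.2869 * 1.602e-19 = -4.596e-20 J
Step 3: Compute exponent = -dE_J / (kB * T) = -(-4.596e-20) / (1.381e-23 * 492.2) = 6.762
Step 4: P(E1)/P(E2) = exp(6.762) = 864.1

864.1


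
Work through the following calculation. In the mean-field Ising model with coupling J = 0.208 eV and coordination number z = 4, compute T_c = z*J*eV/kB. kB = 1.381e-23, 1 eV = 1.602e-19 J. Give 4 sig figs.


Step 1: z*J = 4*0.208 = 0.832 eV
Step 2: Convert to Joules: 0.832*1.602e-19 = 1.333e-19 J
Step 3: T_c = 1.333e-19 / 1.381e-23 = 9651 K

9651


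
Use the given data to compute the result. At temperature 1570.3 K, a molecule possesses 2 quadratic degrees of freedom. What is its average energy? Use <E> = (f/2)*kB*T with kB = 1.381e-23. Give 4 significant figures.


Step 1: f/2 = 2/2 = 1
Step 2: kB*T = 1.381e-23 * 1570.3 = 2.169e-20
Step 3: <E> = 1 * 2.169e-20 = 2.169e-20 J

2.169e-20


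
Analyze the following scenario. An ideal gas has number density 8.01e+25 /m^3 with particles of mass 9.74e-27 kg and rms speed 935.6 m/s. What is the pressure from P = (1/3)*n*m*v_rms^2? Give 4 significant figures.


Step 1: v_rms^2 = 935.6^2 = 8.753e+05
Step 2: n*m = 8.01e+25*9.74e-27 = 0.7802
Step 3: P = (1/3)*0.7802*8.753e+05 = 2.276e+05 Pa

2.276e+05


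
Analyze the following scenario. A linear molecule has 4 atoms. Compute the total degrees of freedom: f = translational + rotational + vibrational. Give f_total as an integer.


Step 1: Translational DOF = 3
Step 2: Rotational DOF (linear) = 2
Step 3: Vibrational DOF = 3*4 - 5 = 7
Step 4: Total = 3 + 2 + 7 = 12

12


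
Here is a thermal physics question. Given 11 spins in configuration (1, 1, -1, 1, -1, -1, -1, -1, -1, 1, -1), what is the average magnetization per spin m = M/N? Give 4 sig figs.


Step 1: Count up spins (+1): 4, down spins (-1): 7
Step 2: Total magnetization M = 4 - 7 = -3
Step 3: m = M/N = -3/11 = -0.2727

-0.2727


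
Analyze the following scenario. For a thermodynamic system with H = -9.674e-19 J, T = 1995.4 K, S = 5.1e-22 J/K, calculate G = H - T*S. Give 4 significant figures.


Step 1: T*S = 1995.4 * 5.1e-22 = 1.018e-18 J
Step 2: G = H - T*S = -9.674e-19 - 1.018e-18
Step 3: G = -1.985e-18 J

-1.985e-18


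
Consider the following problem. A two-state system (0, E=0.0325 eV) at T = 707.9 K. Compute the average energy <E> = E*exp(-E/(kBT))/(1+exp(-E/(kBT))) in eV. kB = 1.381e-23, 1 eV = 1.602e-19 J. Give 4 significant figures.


Step 1: beta*E = 0.0325*1.602e-19/(1.381e-23*707.9) = 0.5326
Step 2: exp(-beta*E) = 0.5871
Step 3: <E> = 0.0325*0.5871/(1+0.5871) = 0.01202 eV

0.01202


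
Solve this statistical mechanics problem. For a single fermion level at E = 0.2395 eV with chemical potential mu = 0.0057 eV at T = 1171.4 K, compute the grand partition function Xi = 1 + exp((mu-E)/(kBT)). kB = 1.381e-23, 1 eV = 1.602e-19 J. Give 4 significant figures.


Step 1: (mu - E) = 0.0057 - 0.2395 = -0.2338 eV
Step 2: x = (mu-E)*eV/(kB*T) = -0.2338*1.602e-19/(1.381e-23*1171.4) = -2.315
Step 3: exp(x) = 0.09874
Step 4: Xi = 1 + 0.09874 = 1.099

1.099


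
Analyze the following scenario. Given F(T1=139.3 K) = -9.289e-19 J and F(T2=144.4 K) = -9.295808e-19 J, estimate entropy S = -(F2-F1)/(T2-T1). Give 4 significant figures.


Step 1: dF = F2 - F1 = -9.295808e-19 - (-9.289e-19) = -6.808e-22 J
Step 2: dT = T2 - T1 = 144.4 - 139.3 = 5.1 K
Step 3: S = -dF/dT = -(-6.808e-22)/5.1 = 1.335e-22 J/K

1.335e-22


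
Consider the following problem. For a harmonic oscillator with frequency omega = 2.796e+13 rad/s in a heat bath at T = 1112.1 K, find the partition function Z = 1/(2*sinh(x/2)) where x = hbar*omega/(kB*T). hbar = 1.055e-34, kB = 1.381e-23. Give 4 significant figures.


Step 1: Compute x = hbar*omega/(kB*T) = 1.055e-34*2.796e+13/(1.381e-23*1112.1) = 0.1921
Step 2: x/2 = 0.09603
Step 3: sinh(x/2) = 0.09618
Step 4: Z = 1/(2*0.09618) = 5.199

5.199


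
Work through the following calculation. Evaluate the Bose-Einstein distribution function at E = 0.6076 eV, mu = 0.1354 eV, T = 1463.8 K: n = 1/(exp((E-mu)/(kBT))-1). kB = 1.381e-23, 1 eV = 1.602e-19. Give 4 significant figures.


Step 1: (E - mu) = 0.4722 eV
Step 2: x = (E-mu)*eV/(kB*T) = 0.4722*1.602e-19/(1.381e-23*1463.8) = 3.742
Step 3: exp(x) = 42.19
Step 4: n = 1/(exp(x)-1) = 0.02428

0.02428


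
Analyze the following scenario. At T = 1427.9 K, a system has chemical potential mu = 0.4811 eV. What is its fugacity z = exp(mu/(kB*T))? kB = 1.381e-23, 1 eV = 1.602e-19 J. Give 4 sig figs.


Step 1: Convert mu to Joules: 0.4811*1.602e-19 = 7.707e-20 J
Step 2: kB*T = 1.381e-23*1427.9 = 1.972e-20 J
Step 3: mu/(kB*T) = 3.908
Step 4: z = exp(3.908) = 49.82

49.82


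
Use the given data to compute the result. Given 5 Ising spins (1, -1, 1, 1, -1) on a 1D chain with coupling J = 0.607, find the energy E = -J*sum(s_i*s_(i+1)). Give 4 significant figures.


Step 1: Nearest-neighbor products: -1, -1, 1, -1
Step 2: Sum of products = -2
Step 3: E = -0.607 * -2 = 1.214

1.214


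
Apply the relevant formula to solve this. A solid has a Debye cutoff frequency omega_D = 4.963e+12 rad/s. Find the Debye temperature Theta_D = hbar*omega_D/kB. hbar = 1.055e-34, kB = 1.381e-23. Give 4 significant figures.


Step 1: hbar*omega_D = 1.055e-34 * 4.963e+12 = 5.236e-22 J
Step 2: Theta_D = 5.236e-22 / 1.381e-23
Step 3: Theta_D = 37.91 K

37.91


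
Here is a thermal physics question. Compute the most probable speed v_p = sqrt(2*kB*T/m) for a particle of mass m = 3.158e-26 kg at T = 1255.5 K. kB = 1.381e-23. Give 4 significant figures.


Step 1: Numerator = 2*kB*T = 2*1.381e-23*1255.5 = 3.468e-20
Step 2: Ratio = 3.468e-20 / 3.158e-26 = 1.098e+06
Step 3: v_p = sqrt(1.098e+06) = 1048 m/s

1048


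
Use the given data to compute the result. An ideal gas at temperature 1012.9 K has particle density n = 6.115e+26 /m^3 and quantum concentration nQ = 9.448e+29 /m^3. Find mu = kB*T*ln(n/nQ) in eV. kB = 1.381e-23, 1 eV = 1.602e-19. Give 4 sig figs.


Step 1: n/nQ = 6.115e+26/9.448e+29 = 0.0006472
Step 2: ln(n/nQ) = -7.343
Step 3: mu = kB*T*ln(n/nQ) = 1.399e-20*-7.343 = -1.027e-19 J
Step 4: Convert to eV: -1.027e-19/1.602e-19 = -0.6412 eV

-0.6412


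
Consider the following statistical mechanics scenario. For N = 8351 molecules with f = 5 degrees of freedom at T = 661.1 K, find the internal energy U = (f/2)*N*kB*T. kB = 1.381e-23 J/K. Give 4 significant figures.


Step 1: f/2 = 5/2 = 2.5
Step 2: N*kB*T = 8351*1.381e-23*661.1 = 7.624e-17
Step 3: U = 2.5 * 7.624e-17 = 1.906e-16 J

1.906e-16


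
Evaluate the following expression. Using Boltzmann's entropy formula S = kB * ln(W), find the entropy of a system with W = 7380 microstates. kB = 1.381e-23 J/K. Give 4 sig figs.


Step 1: ln(W) = ln(7380) = 8.907
Step 2: S = kB * ln(W) = 1.381e-23 * 8.907
Step 3: S = 1.23e-22 J/K

1.23e-22


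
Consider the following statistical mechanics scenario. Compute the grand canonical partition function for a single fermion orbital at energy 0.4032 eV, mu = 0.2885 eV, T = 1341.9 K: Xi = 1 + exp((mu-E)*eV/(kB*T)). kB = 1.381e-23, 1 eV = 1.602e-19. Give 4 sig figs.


Step 1: (mu - E) = 0.2885 - 0.4032 = -0.1147 eV
Step 2: x = (mu-E)*eV/(kB*T) = -0.1147*1.602e-19/(1.381e-23*1341.9) = -0.9915
Step 3: exp(x) = 0.371
Step 4: Xi = 1 + 0.371 = 1.371

1.371


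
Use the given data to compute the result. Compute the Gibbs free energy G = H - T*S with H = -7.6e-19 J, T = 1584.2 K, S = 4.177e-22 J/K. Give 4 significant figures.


Step 1: T*S = 1584.2 * 4.177e-22 = 6.617e-19 J
Step 2: G = H - T*S = -7.6e-19 - 6.617e-19
Step 3: G = -1.422e-18 J

-1.422e-18


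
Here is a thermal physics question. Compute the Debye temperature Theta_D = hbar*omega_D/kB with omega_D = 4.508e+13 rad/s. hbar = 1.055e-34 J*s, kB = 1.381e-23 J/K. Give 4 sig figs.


Step 1: hbar*omega_D = 1.055e-34 * 4.508e+13 = 4.756e-21 J
Step 2: Theta_D = 4.756e-21 / 1.381e-23
Step 3: Theta_D = 344.4 K

344.4


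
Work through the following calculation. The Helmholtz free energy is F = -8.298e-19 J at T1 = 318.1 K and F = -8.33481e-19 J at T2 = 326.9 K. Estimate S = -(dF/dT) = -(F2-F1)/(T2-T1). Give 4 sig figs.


Step 1: dF = F2 - F1 = -8.33481e-19 - (-8.298e-19) = -3.681e-21 J
Step 2: dT = T2 - T1 = 326.9 - 318.1 = 8.8 K
Step 3: S = -dF/dT = -(-3.681e-21)/8.8 = 4.183e-22 J/K

4.183e-22


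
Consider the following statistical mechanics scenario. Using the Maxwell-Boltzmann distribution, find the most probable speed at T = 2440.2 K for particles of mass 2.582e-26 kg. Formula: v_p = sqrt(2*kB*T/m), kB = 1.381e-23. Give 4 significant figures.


Step 1: Numerator = 2*kB*T = 2*1.381e-23*2440.2 = 6.74e-20
Step 2: Ratio = 6.74e-20 / 2.582e-26 = 2.61e+06
Step 3: v_p = sqrt(2.61e+06) = 1616 m/s

1616


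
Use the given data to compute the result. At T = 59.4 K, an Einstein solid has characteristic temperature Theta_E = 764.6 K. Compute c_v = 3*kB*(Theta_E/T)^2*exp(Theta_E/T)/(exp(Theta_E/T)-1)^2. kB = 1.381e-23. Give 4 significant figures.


Step 1: x = Theta_E/T = 764.6/59.4 = 12.87
Step 2: x^2 = 165.7
Step 3: exp(x) = 3.893e+05
Step 4: c_v = 3*1.381e-23*165.7*3.893e+05/(3.893e+05-1)^2 = 1.763e-26

1.763e-26


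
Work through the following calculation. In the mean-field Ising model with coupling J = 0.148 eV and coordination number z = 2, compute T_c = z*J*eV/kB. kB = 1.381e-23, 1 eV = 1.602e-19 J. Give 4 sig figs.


Step 1: z*J = 2*0.148 = 0.296 eV
Step 2: Convert to Joules: 0.296*1.602e-19 = 4.742e-20 J
Step 3: T_c = 4.742e-20 / 1.381e-23 = 3434 K

3434


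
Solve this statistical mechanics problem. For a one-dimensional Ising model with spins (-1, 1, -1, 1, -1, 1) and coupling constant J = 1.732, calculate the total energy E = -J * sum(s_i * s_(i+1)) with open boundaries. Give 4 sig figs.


Step 1: Nearest-neighbor products: -1, -1, -1, -1, -1
Step 2: Sum of products = -5
Step 3: E = -1.732 * -5 = 8.66

8.66


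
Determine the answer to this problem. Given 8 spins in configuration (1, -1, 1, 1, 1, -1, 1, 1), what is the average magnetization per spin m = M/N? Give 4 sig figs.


Step 1: Count up spins (+1): 6, down spins (-1): 2
Step 2: Total magnetization M = 6 - 2 = 4
Step 3: m = M/N = 4/8 = 0.5

0.5


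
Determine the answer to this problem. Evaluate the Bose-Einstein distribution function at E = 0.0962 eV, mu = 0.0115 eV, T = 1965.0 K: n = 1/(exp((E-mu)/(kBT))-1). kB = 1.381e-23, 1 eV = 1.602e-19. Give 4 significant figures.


Step 1: (E - mu) = 0.0847 eV
Step 2: x = (E-mu)*eV/(kB*T) = 0.0847*1.602e-19/(1.381e-23*1965.0) = 0.5
Step 3: exp(x) = 1.649
Step 4: n = 1/(exp(x)-1) = 1.541

1.541


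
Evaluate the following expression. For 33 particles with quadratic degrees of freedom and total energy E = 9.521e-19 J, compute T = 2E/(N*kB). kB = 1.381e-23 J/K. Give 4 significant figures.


Step 1: Numerator = 2*E = 2*9.521e-19 = 1.904e-18 J
Step 2: Denominator = N*kB = 33*1.381e-23 = 4.557e-22
Step 3: T = 1.904e-18 / 4.557e-22 = 4178 K

4178


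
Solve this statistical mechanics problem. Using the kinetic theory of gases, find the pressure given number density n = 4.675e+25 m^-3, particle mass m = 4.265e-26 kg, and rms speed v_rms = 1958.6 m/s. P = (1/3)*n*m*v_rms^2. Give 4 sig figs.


Step 1: v_rms^2 = 1958.6^2 = 3.836e+06
Step 2: n*m = 4.675e+25*4.265e-26 = 1.994
Step 3: P = (1/3)*1.994*3.836e+06 = 2.55e+06 Pa

2.55e+06


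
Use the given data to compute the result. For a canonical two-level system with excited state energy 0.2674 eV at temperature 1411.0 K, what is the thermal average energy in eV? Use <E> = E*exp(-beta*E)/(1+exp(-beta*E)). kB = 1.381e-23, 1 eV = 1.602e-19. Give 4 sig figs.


Step 1: beta*E = 0.2674*1.602e-19/(1.381e-23*1411.0) = 2.198
Step 2: exp(-beta*E) = 0.111
Step 3: <E> = 0.2674*0.111/(1+0.111) = 0.02671 eV

0.02671


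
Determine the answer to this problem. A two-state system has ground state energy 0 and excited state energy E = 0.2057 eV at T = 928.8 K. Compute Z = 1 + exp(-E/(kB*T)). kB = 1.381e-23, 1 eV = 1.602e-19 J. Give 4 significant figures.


Step 1: Compute beta*E = E*eV/(kB*T) = 0.2057*1.602e-19/(1.381e-23*928.8) = 2.569
Step 2: exp(-beta*E) = exp(-2.569) = 0.0766
Step 3: Z = 1 + 0.0766 = 1.077

1.077


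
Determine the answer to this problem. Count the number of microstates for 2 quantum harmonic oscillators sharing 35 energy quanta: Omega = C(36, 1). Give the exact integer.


Step 1: Use binomial coefficient C(36, 1)
Step 2: Numerator = 36! / 35!
Step 3: Denominator = 1!
Step 4: Omega = 36

36


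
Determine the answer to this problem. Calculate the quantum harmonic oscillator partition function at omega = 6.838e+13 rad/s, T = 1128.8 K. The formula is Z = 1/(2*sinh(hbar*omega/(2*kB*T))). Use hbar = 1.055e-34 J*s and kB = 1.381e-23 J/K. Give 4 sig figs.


Step 1: Compute x = hbar*omega/(kB*T) = 1.055e-34*6.838e+13/(1.381e-23*1128.8) = 0.4628
Step 2: x/2 = 0.2314
Step 3: sinh(x/2) = 0.2335
Step 4: Z = 1/(2*0.2335) = 2.142

2.142


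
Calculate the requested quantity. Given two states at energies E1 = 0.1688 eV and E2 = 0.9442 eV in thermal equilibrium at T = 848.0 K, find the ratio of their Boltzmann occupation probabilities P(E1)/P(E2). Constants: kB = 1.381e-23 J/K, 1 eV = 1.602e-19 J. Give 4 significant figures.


Step 1: Compute energy difference dE = E1 - E2 = 0.1688 - 0.9442 = -0.7754 eV
Step 2: Convert to Joules: dE_J = -0.7754 * 1.602e-19 = -1.242e-19 J
Step 3: Compute exponent = -dE_J / (kB * T) = -(-1.242e-19) / (1.381e-23 * 848.0) = 10.61
Step 4: P(E1)/P(E2) = exp(10.61) = 4.042e+04

4.042e+04


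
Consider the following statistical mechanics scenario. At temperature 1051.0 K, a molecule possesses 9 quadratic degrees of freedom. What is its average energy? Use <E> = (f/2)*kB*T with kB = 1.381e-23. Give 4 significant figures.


Step 1: f/2 = 9/2 = 4.5
Step 2: kB*T = 1.381e-23 * 1051.0 = 1.451e-20
Step 3: <E> = 4.5 * 1.451e-20 = 6.531e-20 J

6.531e-20


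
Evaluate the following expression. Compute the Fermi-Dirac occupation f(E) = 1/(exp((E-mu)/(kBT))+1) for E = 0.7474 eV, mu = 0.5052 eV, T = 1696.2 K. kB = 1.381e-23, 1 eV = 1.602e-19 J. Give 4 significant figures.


Step 1: (E - mu) = 0.7474 - 0.5052 = 0.2422 eV
Step 2: Convert: (E-mu)*eV = 3.88e-20 J
Step 3: x = (E-mu)*eV/(kB*T) = 1.656
Step 4: f = 1/(exp(1.656)+1) = 0.1602

0.1602


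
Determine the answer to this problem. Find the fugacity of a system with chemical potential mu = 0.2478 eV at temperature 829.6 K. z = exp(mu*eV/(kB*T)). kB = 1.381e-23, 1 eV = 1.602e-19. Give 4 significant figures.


Step 1: Convert mu to Joules: 0.2478*1.602e-19 = 3.97e-20 J
Step 2: kB*T = 1.381e-23*829.6 = 1.146e-20 J
Step 3: mu/(kB*T) = 3.465
Step 4: z = exp(3.465) = 31.98

31.98


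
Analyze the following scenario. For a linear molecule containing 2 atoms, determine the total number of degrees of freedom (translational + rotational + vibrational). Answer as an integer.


Step 1: Translational DOF = 3
Step 2: Rotational DOF (linear) = 2
Step 3: Vibrational DOF = 3*2 - 5 = 1
Step 4: Total = 3 + 2 + 1 = 6

6


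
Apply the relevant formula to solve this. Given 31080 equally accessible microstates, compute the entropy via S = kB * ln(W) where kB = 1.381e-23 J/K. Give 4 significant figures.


Step 1: ln(W) = ln(31080) = 10.34
Step 2: S = kB * ln(W) = 1.381e-23 * 10.34
Step 3: S = 1.429e-22 J/K

1.429e-22


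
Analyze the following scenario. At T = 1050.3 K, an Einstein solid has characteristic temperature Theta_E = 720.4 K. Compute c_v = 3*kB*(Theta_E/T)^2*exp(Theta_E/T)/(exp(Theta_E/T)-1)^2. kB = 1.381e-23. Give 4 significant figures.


Step 1: x = Theta_E/T = 720.4/1050.3 = 0.6859
Step 2: x^2 = 0.4705
Step 3: exp(x) = 1.986
Step 4: c_v = 3*1.381e-23*0.4705*1.986/(1.986-1)^2 = 3.984e-23

3.984e-23


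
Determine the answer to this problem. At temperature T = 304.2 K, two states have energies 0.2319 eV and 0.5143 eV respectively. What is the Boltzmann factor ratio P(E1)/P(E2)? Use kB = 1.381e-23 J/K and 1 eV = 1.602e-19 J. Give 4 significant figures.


Step 1: Compute energy difference dE = E1 - E2 = 0.2319 - 0.5143 = -0.2824 eV
Step 2: Convert to Joules: dE_J = -0.2824 * 1.602e-19 = -4.524e-20 J
Step 3: Compute exponent = -dE_J / (kB * T) = -(-4.524e-20) / (1.381e-23 * 304.2) = 10.77
Step 4: P(E1)/P(E2) = exp(10.77) = 4.752e+04

4.752e+04


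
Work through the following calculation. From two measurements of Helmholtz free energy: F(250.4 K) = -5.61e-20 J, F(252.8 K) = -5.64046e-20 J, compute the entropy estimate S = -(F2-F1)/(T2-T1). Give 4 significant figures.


Step 1: dF = F2 - F1 = -5.64046e-20 - (-5.61e-20) = -3.046e-22 J
Step 2: dT = T2 - T1 = 252.8 - 250.4 = 2.4 K
Step 3: S = -dF/dT = -(-3.046e-22)/2.4 = 1.269e-22 J/K

1.269e-22


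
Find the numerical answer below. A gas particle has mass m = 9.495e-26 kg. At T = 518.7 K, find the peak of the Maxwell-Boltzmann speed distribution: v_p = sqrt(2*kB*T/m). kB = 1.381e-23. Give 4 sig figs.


Step 1: Numerator = 2*kB*T = 2*1.381e-23*518.7 = 1.433e-20
Step 2: Ratio = 1.433e-20 / 9.495e-26 = 1.509e+05
Step 3: v_p = sqrt(1.509e+05) = 388.4 m/s

388.4


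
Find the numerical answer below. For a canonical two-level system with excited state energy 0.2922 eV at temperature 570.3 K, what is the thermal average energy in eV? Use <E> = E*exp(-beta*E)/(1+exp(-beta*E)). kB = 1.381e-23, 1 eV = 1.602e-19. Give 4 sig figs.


Step 1: beta*E = 0.2922*1.602e-19/(1.381e-23*570.3) = 5.944
Step 2: exp(-beta*E) = 0.002623
Step 3: <E> = 0.2922*0.002623/(1+0.002623) = 0.0007644 eV

0.0007644


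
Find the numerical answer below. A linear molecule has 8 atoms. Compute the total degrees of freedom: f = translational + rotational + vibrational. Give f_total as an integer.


Step 1: Translational DOF = 3
Step 2: Rotational DOF (linear) = 2
Step 3: Vibrational DOF = 3*8 - 5 = 19
Step 4: Total = 3 + 2 + 19 = 24

24


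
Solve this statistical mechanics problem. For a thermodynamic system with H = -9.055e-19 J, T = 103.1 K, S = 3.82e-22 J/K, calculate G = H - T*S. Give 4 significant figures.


Step 1: T*S = 103.1 * 3.82e-22 = 3.938e-20 J
Step 2: G = H - T*S = -9.055e-19 - 3.938e-20
Step 3: G = -9.449e-19 J

-9.449e-19


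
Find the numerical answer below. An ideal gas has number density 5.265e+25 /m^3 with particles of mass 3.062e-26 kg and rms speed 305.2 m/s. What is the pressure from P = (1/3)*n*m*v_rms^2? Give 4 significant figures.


Step 1: v_rms^2 = 305.2^2 = 9.315e+04
Step 2: n*m = 5.265e+25*3.062e-26 = 1.612
Step 3: P = (1/3)*1.612*9.315e+04 = 5.006e+04 Pa

5.006e+04


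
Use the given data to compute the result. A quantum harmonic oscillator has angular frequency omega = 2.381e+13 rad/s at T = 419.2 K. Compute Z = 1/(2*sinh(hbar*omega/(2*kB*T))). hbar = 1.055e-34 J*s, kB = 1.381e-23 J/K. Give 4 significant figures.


Step 1: Compute x = hbar*omega/(kB*T) = 1.055e-34*2.381e+13/(1.381e-23*419.2) = 0.4339
Step 2: x/2 = 0.217
Step 3: sinh(x/2) = 0.2187
Step 4: Z = 1/(2*0.2187) = 2.287

2.287


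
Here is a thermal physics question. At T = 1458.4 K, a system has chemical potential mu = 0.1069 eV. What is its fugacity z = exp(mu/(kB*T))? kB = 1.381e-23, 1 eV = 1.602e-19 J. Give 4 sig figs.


Step 1: Convert mu to Joules: 0.1069*1.602e-19 = 1.713e-20 J
Step 2: kB*T = 1.381e-23*1458.4 = 2.014e-20 J
Step 3: mu/(kB*T) = 0.8503
Step 4: z = exp(0.8503) = 2.34

2.34


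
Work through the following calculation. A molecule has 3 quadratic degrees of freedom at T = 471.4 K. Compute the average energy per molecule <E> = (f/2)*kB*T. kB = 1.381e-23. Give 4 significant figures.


Step 1: f/2 = 3/2 = 1.5
Step 2: kB*T = 1.381e-23 * 471.4 = 6.51e-21
Step 3: <E> = 1.5 * 6.51e-21 = 9.765e-21 J

9.765e-21


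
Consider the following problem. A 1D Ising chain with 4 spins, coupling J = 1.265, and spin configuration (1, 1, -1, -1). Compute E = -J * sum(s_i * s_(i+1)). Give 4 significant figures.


Step 1: Nearest-neighbor products: 1, -1, 1
Step 2: Sum of products = 1
Step 3: E = -1.265 * 1 = -1.265

-1.265


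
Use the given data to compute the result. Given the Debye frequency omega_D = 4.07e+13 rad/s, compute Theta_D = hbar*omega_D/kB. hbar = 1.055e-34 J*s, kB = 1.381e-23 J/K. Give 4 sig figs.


Step 1: hbar*omega_D = 1.055e-34 * 4.07e+13 = 4.294e-21 J
Step 2: Theta_D = 4.294e-21 / 1.381e-23
Step 3: Theta_D = 310.9 K

310.9


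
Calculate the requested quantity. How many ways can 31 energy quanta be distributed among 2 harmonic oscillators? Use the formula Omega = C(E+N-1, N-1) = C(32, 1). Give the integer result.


Step 1: Use binomial coefficient C(32, 1)
Step 2: Numerator = 32! / 31!
Step 3: Denominator = 1!
Step 4: Omega = 32

32


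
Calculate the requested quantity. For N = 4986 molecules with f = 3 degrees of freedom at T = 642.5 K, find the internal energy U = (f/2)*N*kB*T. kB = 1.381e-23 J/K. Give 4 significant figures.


Step 1: f/2 = 3/2 = 1.5
Step 2: N*kB*T = 4986*1.381e-23*642.5 = 4.424e-17
Step 3: U = 1.5 * 4.424e-17 = 6.636e-17 J

6.636e-17


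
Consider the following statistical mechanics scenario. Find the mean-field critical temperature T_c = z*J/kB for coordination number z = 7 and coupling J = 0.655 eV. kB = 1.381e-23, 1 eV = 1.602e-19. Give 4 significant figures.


Step 1: z*J = 7*0.655 = 4.585 eV
Step 2: Convert to Joules: 4.585*1.602e-19 = 7.345e-19 J
Step 3: T_c = 7.345e-19 / 1.381e-23 = 5.319e+04 K

5.319e+04


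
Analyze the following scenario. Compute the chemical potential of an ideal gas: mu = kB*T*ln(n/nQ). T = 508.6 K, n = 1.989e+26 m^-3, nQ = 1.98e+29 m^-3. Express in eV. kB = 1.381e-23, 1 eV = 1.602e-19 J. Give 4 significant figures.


Step 1: n/nQ = 1.989e+26/1.98e+29 = 0.001005
Step 2: ln(n/nQ) = -6.903
Step 3: mu = kB*T*ln(n/nQ) = 7.024e-21*-6.903 = -4.849e-20 J
Step 4: Convert to eV: -4.849e-20/1.602e-19 = -0.3027 eV

-0.3027


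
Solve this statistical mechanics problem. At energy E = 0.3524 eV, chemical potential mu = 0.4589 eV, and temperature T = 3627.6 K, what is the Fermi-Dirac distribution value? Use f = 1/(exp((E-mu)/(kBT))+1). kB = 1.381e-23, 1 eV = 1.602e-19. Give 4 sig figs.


Step 1: (E - mu) = 0.3524 - 0.4589 = -0.1065 eV
Step 2: Convert: (E-mu)*eV = -1.706e-20 J
Step 3: x = (E-mu)*eV/(kB*T) = -0.3406
Step 4: f = 1/(exp(-0.3406)+1) = 0.5843

0.5843


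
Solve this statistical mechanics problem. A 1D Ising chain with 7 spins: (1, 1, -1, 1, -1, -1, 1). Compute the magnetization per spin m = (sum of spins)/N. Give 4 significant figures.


Step 1: Count up spins (+1): 4, down spins (-1): 3
Step 2: Total magnetization M = 4 - 3 = 1
Step 3: m = M/N = 1/7 = 0.1429

0.1429


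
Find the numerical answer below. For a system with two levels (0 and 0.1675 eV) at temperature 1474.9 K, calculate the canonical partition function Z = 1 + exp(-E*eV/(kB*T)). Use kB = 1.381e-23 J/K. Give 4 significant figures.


Step 1: Compute beta*E = E*eV/(kB*T) = 0.1675*1.602e-19/(1.381e-23*1474.9) = 1.317
Step 2: exp(-beta*E) = exp(-1.317) = 0.2678
Step 3: Z = 1 + 0.2678 = 1.268

1.268


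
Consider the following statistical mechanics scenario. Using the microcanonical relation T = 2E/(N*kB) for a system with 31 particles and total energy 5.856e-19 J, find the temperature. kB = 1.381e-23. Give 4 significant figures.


Step 1: Numerator = 2*E = 2*5.856e-19 = 1.171e-18 J
Step 2: Denominator = N*kB = 31*1.381e-23 = 4.281e-22
Step 3: T = 1.171e-18 / 4.281e-22 = 2736 K

2736


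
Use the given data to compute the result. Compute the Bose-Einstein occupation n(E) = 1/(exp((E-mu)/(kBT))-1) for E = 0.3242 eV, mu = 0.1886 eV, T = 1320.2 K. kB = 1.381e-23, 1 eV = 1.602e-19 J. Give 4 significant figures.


Step 1: (E - mu) = 0.1356 eV
Step 2: x = (E-mu)*eV/(kB*T) = 0.1356*1.602e-19/(1.381e-23*1320.2) = 1.191
Step 3: exp(x) = 3.292
Step 4: n = 1/(exp(x)-1) = 0.4363

0.4363


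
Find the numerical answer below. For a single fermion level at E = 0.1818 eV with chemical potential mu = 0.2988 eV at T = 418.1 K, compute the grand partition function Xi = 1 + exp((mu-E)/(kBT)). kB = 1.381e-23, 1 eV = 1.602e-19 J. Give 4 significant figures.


Step 1: (mu - E) = 0.2988 - 0.1818 = 0.117 eV
Step 2: x = (mu-E)*eV/(kB*T) = 0.117*1.602e-19/(1.381e-23*418.1) = 3.246
Step 3: exp(x) = 25.69
Step 4: Xi = 1 + 25.69 = 26.69

26.69


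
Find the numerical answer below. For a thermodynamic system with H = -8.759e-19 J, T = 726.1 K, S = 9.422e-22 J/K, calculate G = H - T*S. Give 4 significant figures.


Step 1: T*S = 726.1 * 9.422e-22 = 6.841e-19 J
Step 2: G = H - T*S = -8.759e-19 - 6.841e-19
Step 3: G = -1.56e-18 J

-1.56e-18


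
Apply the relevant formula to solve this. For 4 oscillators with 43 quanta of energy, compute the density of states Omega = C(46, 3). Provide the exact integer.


Step 1: Use binomial coefficient C(46, 3)
Step 2: Numerator = 46! / 43!
Step 3: Denominator = 3!
Step 4: Omega = 15180

15180


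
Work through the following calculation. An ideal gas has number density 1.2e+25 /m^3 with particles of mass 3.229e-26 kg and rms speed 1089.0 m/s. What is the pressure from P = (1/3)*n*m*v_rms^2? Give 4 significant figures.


Step 1: v_rms^2 = 1089.0^2 = 1.186e+06
Step 2: n*m = 1.2e+25*3.229e-26 = 0.3875
Step 3: P = (1/3)*0.3875*1.186e+06 = 1.532e+05 Pa

1.532e+05


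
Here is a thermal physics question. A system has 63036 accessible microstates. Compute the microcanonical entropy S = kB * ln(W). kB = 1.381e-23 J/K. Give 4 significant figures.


Step 1: ln(W) = ln(63036) = 11.05
Step 2: S = kB * ln(W) = 1.381e-23 * 11.05
Step 3: S = 1.526e-22 J/K

1.526e-22


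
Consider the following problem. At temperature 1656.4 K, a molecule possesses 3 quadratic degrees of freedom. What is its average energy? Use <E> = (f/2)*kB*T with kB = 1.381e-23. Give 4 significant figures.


Step 1: f/2 = 3/2 = 1.5
Step 2: kB*T = 1.381e-23 * 1656.4 = 2.287e-20
Step 3: <E> = 1.5 * 2.287e-20 = 3.431e-20 J

3.431e-20


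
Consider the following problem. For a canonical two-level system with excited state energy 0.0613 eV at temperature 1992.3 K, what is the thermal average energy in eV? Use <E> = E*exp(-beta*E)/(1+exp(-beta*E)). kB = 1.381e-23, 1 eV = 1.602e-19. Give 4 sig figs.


Step 1: beta*E = 0.0613*1.602e-19/(1.381e-23*1992.3) = 0.3569
Step 2: exp(-beta*E) = 0.6998
Step 3: <E> = 0.0613*0.6998/(1+0.6998) = 0.02524 eV

0.02524


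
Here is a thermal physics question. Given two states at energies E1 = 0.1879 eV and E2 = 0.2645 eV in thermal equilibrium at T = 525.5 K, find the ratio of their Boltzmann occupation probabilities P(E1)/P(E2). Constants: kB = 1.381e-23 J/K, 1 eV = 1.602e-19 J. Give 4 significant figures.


Step 1: Compute energy difference dE = E1 - E2 = 0.1879 - 0.2645 = -0.0766 eV
Step 2: Convert to Joules: dE_J = -0.0766 * 1.602e-19 = -1.227e-20 J
Step 3: Compute exponent = -dE_J / (kB * T) = -(-1.227e-20) / (1.381e-23 * 525.5) = 1.691
Step 4: P(E1)/P(E2) = exp(1.691) = 5.425

5.425


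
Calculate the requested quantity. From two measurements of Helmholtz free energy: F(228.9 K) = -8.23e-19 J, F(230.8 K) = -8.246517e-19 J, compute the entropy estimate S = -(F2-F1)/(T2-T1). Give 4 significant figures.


Step 1: dF = F2 - F1 = -8.246517e-19 - (-8.23e-19) = -1.6517e-21 J
Step 2: dT = T2 - T1 = 230.8 - 228.9 = 1.9 K
Step 3: S = -dF/dT = -(-1.6517e-21)/1.9 = 8.693e-22 J/K

8.693e-22


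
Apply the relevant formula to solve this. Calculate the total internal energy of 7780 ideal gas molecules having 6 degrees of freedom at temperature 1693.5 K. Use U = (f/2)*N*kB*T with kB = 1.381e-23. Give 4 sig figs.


Step 1: f/2 = 6/2 = 3.0
Step 2: N*kB*T = 7780*1.381e-23*1693.5 = 1.82e-16
Step 3: U = 3.0 * 1.82e-16 = 5.459e-16 J

5.459e-16


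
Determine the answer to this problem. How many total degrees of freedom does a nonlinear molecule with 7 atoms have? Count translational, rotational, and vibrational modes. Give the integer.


Step 1: Translational DOF = 3
Step 2: Rotational DOF (nonlinear) = 3
Step 3: Vibrational DOF = 3*7 - 6 = 15
Step 4: Total = 3 + 3 + 15 = 21

21


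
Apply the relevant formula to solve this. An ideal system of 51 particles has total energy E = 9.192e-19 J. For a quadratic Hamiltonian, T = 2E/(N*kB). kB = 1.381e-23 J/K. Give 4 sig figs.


Step 1: Numerator = 2*E = 2*9.192e-19 = 1.838e-18 J
Step 2: Denominator = N*kB = 51*1.381e-23 = 7.043e-22
Step 3: T = 1.838e-18 / 7.043e-22 = 2610 K

2610


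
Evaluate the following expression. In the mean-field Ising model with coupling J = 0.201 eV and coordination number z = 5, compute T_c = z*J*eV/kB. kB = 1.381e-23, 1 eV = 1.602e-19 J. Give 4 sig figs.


Step 1: z*J = 5*0.201 = 1.005 eV
Step 2: Convert to Joules: 1.005*1.602e-19 = 1.61e-19 J
Step 3: T_c = 1.61e-19 / 1.381e-23 = 1.166e+04 K

1.166e+04


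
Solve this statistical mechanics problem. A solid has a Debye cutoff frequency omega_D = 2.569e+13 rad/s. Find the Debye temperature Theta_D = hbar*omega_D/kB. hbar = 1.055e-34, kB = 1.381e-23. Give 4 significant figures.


Step 1: hbar*omega_D = 1.055e-34 * 2.569e+13 = 2.71e-21 J
Step 2: Theta_D = 2.71e-21 / 1.381e-23
Step 3: Theta_D = 196.3 K

196.3


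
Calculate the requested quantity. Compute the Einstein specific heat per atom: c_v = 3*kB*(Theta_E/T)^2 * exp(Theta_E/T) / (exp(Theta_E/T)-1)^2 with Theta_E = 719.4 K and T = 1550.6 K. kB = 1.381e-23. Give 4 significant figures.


Step 1: x = Theta_E/T = 719.4/1550.6 = 0.4639
Step 2: x^2 = 0.2152
Step 3: exp(x) = 1.59
Step 4: c_v = 3*1.381e-23*0.2152*1.59/(1.59-1)^2 = 4.069e-23

4.069e-23


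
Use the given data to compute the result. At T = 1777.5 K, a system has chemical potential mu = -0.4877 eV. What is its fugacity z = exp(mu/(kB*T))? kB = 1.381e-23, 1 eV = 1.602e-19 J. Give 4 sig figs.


Step 1: Convert mu to Joules: -0.4877*1.602e-19 = -7.813e-20 J
Step 2: kB*T = 1.381e-23*1777.5 = 2.455e-20 J
Step 3: mu/(kB*T) = -3.183
Step 4: z = exp(-3.183) = 0.04147

0.04147


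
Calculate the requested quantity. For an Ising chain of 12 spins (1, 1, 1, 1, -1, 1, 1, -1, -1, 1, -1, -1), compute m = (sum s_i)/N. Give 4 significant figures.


Step 1: Count up spins (+1): 7, down spins (-1): 5
Step 2: Total magnetization M = 7 - 5 = 2
Step 3: m = M/N = 2/12 = 0.1667

0.1667


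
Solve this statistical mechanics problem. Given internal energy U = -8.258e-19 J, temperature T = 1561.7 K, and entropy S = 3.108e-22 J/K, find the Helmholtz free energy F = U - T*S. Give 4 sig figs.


Step 1: T*S = 1561.7 * 3.108e-22 = 4.854e-19 J
Step 2: F = U - T*S = -8.258e-19 - 4.854e-19
Step 3: F = -1.311e-18 J

-1.311e-18


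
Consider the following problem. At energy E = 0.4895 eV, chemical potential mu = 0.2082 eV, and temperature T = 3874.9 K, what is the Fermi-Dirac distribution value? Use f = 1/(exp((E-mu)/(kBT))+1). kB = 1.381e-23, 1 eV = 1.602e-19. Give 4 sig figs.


Step 1: (E - mu) = 0.4895 - 0.2082 = 0.2813 eV
Step 2: Convert: (E-mu)*eV = 4.506e-20 J
Step 3: x = (E-mu)*eV/(kB*T) = 0.8421
Step 4: f = 1/(exp(0.8421)+1) = 0.3011

0.3011


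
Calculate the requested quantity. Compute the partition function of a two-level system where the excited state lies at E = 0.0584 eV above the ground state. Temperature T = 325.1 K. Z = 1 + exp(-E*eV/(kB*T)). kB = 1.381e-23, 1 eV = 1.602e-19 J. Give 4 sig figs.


Step 1: Compute beta*E = E*eV/(kB*T) = 0.0584*1.602e-19/(1.381e-23*325.1) = 2.084
Step 2: exp(-beta*E) = exp(-2.084) = 0.1245
Step 3: Z = 1 + 0.1245 = 1.124

1.124


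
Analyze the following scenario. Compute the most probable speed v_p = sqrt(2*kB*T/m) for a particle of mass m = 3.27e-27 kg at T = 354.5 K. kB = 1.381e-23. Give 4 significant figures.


Step 1: Numerator = 2*kB*T = 2*1.381e-23*354.5 = 9.791e-21
Step 2: Ratio = 9.791e-21 / 3.27e-27 = 2.994e+06
Step 3: v_p = sqrt(2.994e+06) = 1730 m/s

1730


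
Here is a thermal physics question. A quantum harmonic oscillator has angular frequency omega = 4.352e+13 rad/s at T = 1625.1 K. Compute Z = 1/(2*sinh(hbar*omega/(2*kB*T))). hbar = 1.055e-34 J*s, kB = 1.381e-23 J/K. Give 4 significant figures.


Step 1: Compute x = hbar*omega/(kB*T) = 1.055e-34*4.352e+13/(1.381e-23*1625.1) = 0.2046
Step 2: x/2 = 0.1023
Step 3: sinh(x/2) = 0.1025
Step 4: Z = 1/(2*0.1025) = 4.879

4.879


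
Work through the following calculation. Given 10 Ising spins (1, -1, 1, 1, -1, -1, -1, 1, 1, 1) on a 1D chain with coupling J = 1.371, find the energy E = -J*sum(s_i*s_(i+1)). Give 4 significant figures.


Step 1: Nearest-neighbor products: -1, -1, 1, -1, 1, 1, -1, 1, 1
Step 2: Sum of products = 1
Step 3: E = -1.371 * 1 = -1.371

-1.371


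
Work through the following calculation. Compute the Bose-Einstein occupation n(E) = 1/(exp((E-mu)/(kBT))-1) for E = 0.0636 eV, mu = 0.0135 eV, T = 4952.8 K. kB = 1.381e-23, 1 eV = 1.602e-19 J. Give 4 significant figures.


Step 1: (E - mu) = 0.0501 eV
Step 2: x = (E-mu)*eV/(kB*T) = 0.0501*1.602e-19/(1.381e-23*4952.8) = 0.1173
Step 3: exp(x) = 1.125
Step 4: n = 1/(exp(x)-1) = 8.032

8.032


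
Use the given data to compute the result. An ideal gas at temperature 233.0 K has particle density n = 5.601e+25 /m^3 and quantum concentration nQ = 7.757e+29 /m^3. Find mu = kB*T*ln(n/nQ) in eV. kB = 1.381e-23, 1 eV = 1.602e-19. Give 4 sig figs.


Step 1: n/nQ = 5.601e+25/7.757e+29 = 7.221e-05
Step 2: ln(n/nQ) = -9.536
Step 3: mu = kB*T*ln(n/nQ) = 3.218e-21*-9.536 = -3.068e-20 J
Step 4: Convert to eV: -3.068e-20/1.602e-19 = -0.1915 eV

-0.1915


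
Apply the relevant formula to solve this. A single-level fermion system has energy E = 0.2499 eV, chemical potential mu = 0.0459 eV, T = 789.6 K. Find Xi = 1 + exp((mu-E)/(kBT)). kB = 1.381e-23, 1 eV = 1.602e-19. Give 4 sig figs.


Step 1: (mu - E) = 0.0459 - 0.2499 = -0.204 eV
Step 2: x = (mu-E)*eV/(kB*T) = -0.204*1.602e-19/(1.381e-23*789.6) = -2.997
Step 3: exp(x) = 0.04993
Step 4: Xi = 1 + 0.04993 = 1.05

1.05


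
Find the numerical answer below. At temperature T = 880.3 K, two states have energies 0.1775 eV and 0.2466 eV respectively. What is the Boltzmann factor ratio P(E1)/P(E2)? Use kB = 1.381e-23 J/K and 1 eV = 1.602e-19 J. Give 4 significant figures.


Step 1: Compute energy difference dE = E1 - E2 = 0.1775 - 0.2466 = -0.0691 eV
Step 2: Convert to Joules: dE_J = -0.0691 * 1.602e-19 = -1.107e-20 J
Step 3: Compute exponent = -dE_J / (kB * T) = -(-1.107e-20) / (1.381e-23 * 880.3) = 0.9106
Step 4: P(E1)/P(E2) = exp(0.9106) = 2.486

2.486


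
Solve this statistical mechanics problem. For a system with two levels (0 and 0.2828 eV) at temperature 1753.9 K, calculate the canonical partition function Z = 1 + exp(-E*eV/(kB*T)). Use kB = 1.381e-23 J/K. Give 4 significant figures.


Step 1: Compute beta*E = E*eV/(kB*T) = 0.2828*1.602e-19/(1.381e-23*1753.9) = 1.87
Step 2: exp(-beta*E) = exp(-1.87) = 0.1541
Step 3: Z = 1 + 0.1541 = 1.154

1.154


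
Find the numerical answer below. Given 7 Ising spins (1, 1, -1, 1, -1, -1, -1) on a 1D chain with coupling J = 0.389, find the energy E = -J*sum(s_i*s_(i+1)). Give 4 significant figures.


Step 1: Nearest-neighbor products: 1, -1, -1, -1, 1, 1
Step 2: Sum of products = 0
Step 3: E = -0.389 * 0 = 0

0


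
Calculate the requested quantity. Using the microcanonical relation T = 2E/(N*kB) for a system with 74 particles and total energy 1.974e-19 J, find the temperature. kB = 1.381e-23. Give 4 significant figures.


Step 1: Numerator = 2*E = 2*1.974e-19 = 3.948e-19 J
Step 2: Denominator = N*kB = 74*1.381e-23 = 1.022e-21
Step 3: T = 3.948e-19 / 1.022e-21 = 386.3 K

386.3
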